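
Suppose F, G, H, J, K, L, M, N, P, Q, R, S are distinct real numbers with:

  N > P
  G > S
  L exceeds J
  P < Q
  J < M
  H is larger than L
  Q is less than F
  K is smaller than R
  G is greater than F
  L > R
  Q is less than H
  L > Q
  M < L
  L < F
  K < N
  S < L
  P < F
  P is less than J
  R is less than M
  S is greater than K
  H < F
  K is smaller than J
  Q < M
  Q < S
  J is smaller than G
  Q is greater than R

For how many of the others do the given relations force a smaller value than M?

Directly below M: R, J, Q.
One step further: K, P (5 so far).
Nothing else is reachable below M; 5 in all.

5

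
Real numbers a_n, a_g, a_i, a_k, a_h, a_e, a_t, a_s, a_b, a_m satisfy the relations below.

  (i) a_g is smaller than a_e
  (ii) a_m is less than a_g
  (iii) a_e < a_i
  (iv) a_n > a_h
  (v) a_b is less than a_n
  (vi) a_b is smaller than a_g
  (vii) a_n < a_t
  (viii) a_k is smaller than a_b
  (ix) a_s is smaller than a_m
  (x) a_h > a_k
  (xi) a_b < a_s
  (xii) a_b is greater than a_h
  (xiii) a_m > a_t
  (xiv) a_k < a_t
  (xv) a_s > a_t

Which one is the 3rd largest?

Piecing the relations together gives one ordering: a_k < a_h < a_b < a_n < a_t < a_s < a_m < a_g < a_e < a_i.
The 3rd largest is a_g.

a_g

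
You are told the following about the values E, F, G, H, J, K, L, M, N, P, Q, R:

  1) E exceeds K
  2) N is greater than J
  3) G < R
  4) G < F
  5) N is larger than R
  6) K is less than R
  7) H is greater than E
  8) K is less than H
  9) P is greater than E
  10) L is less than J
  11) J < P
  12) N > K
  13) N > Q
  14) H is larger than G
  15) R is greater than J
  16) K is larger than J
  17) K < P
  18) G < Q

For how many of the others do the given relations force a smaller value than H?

The elements the relations force below H are L, J, G, K, E — no chain reaches any other.
That is 5.

5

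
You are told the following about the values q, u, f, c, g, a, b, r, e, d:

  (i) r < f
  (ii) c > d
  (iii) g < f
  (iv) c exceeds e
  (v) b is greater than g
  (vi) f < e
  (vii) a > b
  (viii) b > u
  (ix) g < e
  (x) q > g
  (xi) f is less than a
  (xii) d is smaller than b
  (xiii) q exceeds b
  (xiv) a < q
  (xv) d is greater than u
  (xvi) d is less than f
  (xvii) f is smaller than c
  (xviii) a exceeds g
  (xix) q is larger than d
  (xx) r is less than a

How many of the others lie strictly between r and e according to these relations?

1

The relations place r below e. An element lies strictly between them when it is forced above r and also forced below e.
Above r: {f, a, q, c}. Below e: {g, u, d, f}.
Intersection: {f} — 1.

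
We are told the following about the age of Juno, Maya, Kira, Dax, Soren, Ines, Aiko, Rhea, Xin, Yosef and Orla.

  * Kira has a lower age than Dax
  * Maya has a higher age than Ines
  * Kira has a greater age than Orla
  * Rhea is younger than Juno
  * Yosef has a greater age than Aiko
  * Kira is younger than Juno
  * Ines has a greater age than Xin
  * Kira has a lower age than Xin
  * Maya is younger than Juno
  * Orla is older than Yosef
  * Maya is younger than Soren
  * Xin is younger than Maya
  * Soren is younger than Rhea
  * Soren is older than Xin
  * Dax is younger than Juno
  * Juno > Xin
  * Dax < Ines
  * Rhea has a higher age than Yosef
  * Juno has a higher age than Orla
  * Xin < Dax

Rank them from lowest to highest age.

Nothing is placed below Aiko, so it is least; from there Aiko < Yosef; Yosef < Orla; Orla < Kira; Kira < Xin; Xin < Dax; Dax < Ines; Ines < Maya; Maya < Soren; Soren < Rhea; Rhea < Juno, each given directly.

Aiko < Yosef < Orla < Kira < Xin < Dax < Ines < Maya < Soren < Rhea < Juno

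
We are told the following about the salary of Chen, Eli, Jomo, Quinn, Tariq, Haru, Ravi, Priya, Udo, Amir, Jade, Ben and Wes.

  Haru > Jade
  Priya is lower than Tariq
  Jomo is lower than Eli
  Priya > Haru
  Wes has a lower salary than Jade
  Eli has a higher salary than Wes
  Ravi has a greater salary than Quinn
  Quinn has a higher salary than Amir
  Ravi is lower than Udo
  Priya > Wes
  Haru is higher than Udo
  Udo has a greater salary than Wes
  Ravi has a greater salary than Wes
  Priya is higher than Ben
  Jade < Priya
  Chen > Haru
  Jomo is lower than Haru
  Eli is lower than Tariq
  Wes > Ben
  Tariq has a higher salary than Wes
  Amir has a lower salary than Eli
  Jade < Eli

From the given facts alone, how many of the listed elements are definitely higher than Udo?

4

Directly above Udo: Haru.
One step further: Chen, Priya (3 so far).
One step further: Tariq (4 so far).
Nothing else is reachable above Udo; 4 in all.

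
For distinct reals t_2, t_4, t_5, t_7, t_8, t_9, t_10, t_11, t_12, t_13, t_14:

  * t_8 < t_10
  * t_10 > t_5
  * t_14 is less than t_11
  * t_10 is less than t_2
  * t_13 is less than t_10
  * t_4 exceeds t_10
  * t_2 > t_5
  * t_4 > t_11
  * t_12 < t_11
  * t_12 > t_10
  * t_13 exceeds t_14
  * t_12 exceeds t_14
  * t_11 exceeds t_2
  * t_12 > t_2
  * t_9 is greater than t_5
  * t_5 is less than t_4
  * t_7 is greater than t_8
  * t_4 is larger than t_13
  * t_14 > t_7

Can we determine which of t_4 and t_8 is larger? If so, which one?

t_4

Link the given pairs in sequence: t_8 < t_7; t_7 < t_14; t_14 < t_13; t_13 < t_10; t_10 < t_2; t_2 < t_12; t_12 < t_11; t_11 < t_4.
Together: t_8 < t_7 < t_14 < t_13 < t_10 < t_2 < t_12 < t_11 < t_4.
So t_4 is larger.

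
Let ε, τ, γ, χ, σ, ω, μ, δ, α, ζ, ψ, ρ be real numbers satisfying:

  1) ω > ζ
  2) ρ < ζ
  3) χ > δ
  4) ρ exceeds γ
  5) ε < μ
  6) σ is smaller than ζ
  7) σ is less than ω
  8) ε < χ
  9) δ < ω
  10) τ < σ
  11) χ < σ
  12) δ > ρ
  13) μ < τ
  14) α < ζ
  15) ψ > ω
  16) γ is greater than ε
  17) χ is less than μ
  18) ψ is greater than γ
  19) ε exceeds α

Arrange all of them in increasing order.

Nothing is placed below α, so it is least; from there α < ε; ε < γ; γ < ρ; ρ < δ; δ < χ; χ < μ; μ < τ; τ < σ; σ < ζ; ζ < ω; ω < ψ, each given directly.

α < ε < γ < ρ < δ < χ < μ < τ < σ < ζ < ω < ψ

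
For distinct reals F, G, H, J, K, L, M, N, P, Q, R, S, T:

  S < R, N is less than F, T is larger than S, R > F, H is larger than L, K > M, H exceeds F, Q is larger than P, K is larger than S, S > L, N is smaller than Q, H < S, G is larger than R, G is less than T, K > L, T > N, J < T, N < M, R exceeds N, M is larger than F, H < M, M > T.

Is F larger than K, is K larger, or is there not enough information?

F < H and H < S give F < S.
With S < R: F < H < S < R.
Then R < G extends the chain to G.
With G < T: F < H < S < R < G < T.
Then T < M extends the chain to M.
Then M < K extends the chain to K.
So K is larger.

K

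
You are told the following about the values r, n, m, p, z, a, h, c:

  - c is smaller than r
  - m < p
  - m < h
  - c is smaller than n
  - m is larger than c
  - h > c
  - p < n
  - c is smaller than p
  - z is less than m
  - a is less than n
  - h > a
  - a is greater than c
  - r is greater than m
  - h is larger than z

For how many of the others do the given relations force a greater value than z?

5

The elements the relations force above z are m, p, n, r, h — no chain reaches any other.
That is 5.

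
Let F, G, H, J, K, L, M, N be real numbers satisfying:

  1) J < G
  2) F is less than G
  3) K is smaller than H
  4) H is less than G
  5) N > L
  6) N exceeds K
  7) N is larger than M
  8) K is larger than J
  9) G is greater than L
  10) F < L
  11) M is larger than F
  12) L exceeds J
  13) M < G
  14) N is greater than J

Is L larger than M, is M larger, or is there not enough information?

Following every chain through M: above M we get G, N; below M we get F.
L is not reached, and no chain runs the other way from L to M.
So the given relations leave the order of M and L undetermined.

undetermined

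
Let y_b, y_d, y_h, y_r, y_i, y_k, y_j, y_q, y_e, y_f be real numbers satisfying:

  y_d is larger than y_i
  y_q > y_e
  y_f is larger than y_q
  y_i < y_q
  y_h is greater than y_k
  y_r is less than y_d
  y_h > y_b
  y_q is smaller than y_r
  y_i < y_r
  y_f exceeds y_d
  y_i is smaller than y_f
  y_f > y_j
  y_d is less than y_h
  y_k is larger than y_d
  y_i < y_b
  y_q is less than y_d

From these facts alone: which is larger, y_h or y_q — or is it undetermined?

y_h

y_q < y_r and y_r < y_d give y_q < y_d.
Then y_d < y_k extends the chain to y_k.
Then y_k < y_h extends the chain to y_h.
So y_h is larger.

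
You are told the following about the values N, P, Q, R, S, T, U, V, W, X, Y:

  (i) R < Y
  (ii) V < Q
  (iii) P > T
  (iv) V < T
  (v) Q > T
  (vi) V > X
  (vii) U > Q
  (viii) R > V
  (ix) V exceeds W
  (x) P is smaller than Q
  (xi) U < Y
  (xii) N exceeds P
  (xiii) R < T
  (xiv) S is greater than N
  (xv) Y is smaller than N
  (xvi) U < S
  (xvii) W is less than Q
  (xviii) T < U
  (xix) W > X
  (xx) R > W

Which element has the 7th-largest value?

The consecutive relations fix a unique order: X < W < V < R < T < P < Q < U < Y < N < S.
Counting 7 from the largest end gives T.

T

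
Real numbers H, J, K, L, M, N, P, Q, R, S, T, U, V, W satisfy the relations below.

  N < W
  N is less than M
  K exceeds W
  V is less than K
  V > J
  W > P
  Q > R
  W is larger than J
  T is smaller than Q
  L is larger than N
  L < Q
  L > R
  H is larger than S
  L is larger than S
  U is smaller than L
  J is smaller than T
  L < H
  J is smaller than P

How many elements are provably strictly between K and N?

Chaining upward from N reaches: W, L, Q, M, H.
Chaining downward from K reaches: J, P, W, V.
Strictly between N and K are those in both lists: W — 1 element.

1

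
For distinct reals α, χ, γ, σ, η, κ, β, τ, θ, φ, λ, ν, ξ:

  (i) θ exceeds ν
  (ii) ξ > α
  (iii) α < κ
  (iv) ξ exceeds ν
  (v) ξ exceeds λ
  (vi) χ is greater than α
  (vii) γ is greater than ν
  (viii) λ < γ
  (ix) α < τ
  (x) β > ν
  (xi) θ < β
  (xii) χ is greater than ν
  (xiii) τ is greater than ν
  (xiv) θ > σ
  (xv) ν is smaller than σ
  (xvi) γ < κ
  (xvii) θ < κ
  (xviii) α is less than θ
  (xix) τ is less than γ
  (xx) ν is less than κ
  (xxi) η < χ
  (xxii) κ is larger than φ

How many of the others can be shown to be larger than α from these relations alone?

7

The elements the relations force above α are ξ, θ, τ, γ, κ, χ, β — no chain reaches any other.
That is 7.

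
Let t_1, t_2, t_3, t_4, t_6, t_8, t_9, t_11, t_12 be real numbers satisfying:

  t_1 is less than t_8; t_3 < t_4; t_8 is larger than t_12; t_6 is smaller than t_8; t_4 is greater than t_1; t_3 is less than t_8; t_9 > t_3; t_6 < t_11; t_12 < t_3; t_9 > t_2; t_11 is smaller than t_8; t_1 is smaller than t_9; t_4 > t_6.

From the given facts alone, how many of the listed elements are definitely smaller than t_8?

5

The elements the relations force below t_8 are t_12, t_3, t_6, t_1, t_11 — no chain reaches any other.
That is 5.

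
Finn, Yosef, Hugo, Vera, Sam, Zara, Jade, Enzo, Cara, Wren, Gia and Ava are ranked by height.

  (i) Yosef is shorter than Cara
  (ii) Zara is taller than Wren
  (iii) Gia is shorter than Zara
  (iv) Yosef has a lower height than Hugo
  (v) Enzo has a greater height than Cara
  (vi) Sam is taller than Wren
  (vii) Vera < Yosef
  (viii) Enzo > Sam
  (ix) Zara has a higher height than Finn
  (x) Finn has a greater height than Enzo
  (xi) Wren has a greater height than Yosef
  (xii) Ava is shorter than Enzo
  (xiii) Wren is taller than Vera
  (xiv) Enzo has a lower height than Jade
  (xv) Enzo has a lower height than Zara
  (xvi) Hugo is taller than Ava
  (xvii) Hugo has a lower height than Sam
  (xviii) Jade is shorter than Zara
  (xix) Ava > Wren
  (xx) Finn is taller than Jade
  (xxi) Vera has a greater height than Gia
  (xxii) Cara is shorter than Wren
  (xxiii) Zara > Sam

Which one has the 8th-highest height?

Wren

Chaining the given pairs: Gia < Vera < Yosef < Cara < Wren < Ava < Hugo < Sam < Enzo < Jade < Finn < Zara.
The 8th largest is Wren.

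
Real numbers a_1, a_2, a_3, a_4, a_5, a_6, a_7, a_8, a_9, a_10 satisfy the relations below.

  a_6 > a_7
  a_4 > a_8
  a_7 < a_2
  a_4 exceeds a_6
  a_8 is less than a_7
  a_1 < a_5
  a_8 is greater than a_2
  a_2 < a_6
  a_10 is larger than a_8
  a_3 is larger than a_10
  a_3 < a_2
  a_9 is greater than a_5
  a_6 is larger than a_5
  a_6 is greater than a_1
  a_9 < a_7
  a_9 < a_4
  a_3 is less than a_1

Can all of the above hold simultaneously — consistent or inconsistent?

inconsistent

We have a_2 < a_8 stated directly, yet also a_8 < a_10 < a_3 < a_1 < a_5 < a_9 < a_7 < a_2 by chaining the others — so a_8 < a_2. Contradiction.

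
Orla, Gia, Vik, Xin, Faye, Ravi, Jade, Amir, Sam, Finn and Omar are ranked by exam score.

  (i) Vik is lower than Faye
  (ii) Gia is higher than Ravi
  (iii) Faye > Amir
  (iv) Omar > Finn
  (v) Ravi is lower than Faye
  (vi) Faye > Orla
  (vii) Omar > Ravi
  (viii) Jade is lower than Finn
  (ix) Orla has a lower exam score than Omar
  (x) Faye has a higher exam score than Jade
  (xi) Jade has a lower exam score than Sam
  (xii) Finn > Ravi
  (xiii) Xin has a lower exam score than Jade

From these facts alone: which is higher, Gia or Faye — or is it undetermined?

Following every chain through Gia: below Gia we get Ravi.
Faye is not reached, and no chain runs the other way from Faye to Gia.
So the given relations leave the order of Gia and Faye undetermined.

undetermined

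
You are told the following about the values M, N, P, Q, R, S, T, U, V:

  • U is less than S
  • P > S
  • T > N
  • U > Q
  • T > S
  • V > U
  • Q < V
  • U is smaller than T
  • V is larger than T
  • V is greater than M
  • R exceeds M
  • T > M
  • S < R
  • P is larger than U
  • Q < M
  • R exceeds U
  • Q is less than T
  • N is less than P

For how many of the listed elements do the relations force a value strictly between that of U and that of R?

1

The relations place U below R. An element lies strictly between them when it is forced above U and also forced below R.
Above U: {S, T, P, V}. Below R: {Q, S, M}.
Intersection: {S} — 1.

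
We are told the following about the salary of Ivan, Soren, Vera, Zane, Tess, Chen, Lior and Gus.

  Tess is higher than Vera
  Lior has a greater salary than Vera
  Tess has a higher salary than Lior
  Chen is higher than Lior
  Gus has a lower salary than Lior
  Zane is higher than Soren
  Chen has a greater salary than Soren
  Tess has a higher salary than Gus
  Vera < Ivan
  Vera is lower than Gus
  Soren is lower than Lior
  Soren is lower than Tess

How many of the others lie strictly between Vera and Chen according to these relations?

Chaining upward from Vera reaches: Gus, Lior, Tess, Ivan.
Chaining downward from Chen reaches: Gus, Soren, Lior.
Strictly between Vera and Chen are those in both lists: Gus, Lior — 2 elements.

2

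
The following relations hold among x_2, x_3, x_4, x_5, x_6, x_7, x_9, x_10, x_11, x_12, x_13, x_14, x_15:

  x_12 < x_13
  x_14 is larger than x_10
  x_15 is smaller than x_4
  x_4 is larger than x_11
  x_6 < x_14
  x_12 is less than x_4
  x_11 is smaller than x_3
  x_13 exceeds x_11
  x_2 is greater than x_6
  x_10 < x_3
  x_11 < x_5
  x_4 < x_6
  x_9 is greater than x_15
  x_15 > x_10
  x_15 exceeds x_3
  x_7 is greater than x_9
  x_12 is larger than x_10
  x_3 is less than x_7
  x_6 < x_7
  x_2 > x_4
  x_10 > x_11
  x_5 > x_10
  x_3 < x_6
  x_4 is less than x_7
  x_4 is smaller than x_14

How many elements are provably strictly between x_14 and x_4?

1

Chaining upward from x_4 reaches: x_6, x_7, x_2.
Chaining downward from x_14 reaches: x_11, x_10, x_3, x_15, x_12, x_6.
Strictly between x_4 and x_14 are those in both lists: x_6 — 1 element.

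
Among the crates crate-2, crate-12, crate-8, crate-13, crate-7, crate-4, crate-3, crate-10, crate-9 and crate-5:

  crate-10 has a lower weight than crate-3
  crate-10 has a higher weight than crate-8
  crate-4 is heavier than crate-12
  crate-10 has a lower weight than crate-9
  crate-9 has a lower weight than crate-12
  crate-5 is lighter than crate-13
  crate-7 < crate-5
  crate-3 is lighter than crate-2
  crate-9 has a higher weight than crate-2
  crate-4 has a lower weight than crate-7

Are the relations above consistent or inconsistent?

The single ordering crate-8 < crate-10 < crate-3 < crate-2 < crate-9 < crate-12 < crate-4 < crate-7 < crate-5 < crate-13 satisfies every listed relation, so no contradiction arises.

consistent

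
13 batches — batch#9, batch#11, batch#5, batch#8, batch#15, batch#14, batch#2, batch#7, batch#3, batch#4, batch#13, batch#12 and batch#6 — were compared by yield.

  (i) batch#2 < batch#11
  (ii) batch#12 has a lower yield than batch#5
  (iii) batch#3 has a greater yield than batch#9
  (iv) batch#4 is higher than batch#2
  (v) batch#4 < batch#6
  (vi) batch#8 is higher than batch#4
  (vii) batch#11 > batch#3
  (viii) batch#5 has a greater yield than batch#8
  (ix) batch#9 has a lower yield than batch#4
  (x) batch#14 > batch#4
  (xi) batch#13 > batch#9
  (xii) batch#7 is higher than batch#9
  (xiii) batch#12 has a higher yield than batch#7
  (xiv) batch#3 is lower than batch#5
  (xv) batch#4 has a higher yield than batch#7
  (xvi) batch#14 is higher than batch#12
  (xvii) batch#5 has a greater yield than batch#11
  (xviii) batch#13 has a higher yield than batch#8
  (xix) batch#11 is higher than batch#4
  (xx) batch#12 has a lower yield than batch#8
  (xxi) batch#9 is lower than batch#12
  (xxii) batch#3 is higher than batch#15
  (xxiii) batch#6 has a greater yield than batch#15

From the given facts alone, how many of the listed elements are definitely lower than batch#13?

6

Directly below batch#13: batch#9, batch#8.
One step further: batch#4, batch#12 (4 so far).
One step further: batch#2, batch#7 (6 so far).
Nothing else is reachable below batch#13; 6 in all.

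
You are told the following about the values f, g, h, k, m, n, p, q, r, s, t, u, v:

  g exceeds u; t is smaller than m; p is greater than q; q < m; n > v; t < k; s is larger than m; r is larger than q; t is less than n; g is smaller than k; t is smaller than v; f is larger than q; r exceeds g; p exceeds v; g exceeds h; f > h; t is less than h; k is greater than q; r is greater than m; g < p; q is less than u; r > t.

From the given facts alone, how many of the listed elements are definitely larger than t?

The elements the relations force above t are h, v, m, n, g, r, p, k, f, s — no chain reaches any other.
That is 10.

10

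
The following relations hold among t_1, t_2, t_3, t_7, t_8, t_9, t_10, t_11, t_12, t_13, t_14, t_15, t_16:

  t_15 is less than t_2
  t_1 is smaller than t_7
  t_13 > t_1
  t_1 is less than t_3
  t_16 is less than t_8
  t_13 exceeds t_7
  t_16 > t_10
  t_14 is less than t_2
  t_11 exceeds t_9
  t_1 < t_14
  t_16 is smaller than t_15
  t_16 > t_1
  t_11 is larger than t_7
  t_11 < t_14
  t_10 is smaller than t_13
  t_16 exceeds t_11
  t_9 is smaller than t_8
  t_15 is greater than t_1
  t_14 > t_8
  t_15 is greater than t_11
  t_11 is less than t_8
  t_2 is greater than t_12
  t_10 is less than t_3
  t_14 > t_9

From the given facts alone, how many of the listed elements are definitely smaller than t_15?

6

Directly below t_15: t_1, t_11, t_16.
One step further: t_10, t_9, t_7 (6 so far).
No other element is forced below t_15 by the given relations, so the count is 6.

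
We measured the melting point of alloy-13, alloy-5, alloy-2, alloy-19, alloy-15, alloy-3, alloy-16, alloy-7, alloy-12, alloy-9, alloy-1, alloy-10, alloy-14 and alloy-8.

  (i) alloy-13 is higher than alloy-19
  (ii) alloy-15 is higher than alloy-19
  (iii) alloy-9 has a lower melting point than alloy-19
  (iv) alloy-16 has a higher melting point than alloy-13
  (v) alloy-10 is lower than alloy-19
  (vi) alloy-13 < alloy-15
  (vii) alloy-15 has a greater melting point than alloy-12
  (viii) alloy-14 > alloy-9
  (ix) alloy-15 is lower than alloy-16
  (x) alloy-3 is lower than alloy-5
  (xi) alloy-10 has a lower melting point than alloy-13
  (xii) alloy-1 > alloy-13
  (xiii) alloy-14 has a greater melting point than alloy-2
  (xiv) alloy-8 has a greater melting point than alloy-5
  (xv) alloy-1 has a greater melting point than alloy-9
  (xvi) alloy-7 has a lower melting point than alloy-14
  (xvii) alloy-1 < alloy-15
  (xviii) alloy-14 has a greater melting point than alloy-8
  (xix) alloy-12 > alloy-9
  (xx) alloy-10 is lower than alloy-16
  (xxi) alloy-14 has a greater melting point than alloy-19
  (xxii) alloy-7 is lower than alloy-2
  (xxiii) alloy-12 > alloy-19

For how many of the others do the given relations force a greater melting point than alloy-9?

Directly above alloy-9: alloy-19, alloy-1, alloy-14, alloy-12.
One step further: alloy-13, alloy-15 (6 so far).
One step further: alloy-16 (7 so far).
Nothing else is reachable above alloy-9; 7 in all.

7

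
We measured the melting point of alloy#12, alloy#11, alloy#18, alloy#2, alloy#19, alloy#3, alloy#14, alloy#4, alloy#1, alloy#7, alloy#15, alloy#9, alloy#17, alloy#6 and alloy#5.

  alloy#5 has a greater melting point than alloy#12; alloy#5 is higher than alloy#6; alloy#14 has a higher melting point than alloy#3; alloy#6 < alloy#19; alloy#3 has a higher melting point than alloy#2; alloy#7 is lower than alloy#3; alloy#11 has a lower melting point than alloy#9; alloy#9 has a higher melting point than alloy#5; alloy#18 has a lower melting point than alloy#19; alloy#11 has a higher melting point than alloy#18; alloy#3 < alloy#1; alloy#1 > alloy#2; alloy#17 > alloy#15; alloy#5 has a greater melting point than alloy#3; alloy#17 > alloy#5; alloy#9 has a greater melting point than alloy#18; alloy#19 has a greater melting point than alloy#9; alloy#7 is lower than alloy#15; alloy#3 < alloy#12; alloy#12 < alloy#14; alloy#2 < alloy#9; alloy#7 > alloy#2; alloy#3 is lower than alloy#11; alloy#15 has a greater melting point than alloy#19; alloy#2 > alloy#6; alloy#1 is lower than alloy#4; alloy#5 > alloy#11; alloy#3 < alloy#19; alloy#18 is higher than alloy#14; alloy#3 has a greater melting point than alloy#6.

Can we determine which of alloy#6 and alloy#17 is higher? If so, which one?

Following the relations from alloy#6: alloy#6 < alloy#2 < alloy#7 < alloy#3 < alloy#12 < alloy#14 < alloy#18 < alloy#11 < alloy#5 < alloy#9 < alloy#19 < alloy#15 < alloy#17.
So alloy#17 is higher.

alloy#17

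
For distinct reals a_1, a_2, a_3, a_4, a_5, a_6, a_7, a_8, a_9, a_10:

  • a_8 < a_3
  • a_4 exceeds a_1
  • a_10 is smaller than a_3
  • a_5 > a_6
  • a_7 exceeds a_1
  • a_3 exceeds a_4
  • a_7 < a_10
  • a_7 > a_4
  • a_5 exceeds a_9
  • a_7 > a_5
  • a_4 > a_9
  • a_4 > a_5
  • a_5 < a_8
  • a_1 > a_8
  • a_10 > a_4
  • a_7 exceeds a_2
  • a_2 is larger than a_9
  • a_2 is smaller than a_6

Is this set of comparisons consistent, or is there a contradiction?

Every relation is compatible with a_9 < a_2 < a_6 < a_5 < a_8 < a_1 < a_4 < a_7 < a_10 < a_3; the set is consistent.

consistent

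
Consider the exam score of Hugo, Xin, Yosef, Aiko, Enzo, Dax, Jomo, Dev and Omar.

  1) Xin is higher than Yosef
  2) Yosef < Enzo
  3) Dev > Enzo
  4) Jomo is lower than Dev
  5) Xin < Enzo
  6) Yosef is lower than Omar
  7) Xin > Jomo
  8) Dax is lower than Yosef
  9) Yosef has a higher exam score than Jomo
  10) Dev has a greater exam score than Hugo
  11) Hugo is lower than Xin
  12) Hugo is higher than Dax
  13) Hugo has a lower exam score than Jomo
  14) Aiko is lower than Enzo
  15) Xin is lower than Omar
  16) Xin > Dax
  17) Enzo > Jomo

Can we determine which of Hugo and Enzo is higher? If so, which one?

Hugo < Jomo and Jomo < Yosef give Hugo < Yosef.
With Yosef < Xin: Hugo < Jomo < Yosef < Xin.
Then Xin < Enzo extends the chain to Enzo.
So Enzo is higher.

Enzo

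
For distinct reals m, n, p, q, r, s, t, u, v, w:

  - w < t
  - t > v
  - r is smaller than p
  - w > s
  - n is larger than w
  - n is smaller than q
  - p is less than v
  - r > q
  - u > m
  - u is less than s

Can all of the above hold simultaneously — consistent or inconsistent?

The single ordering m < u < s < w < n < q < r < p < v < t satisfies every listed relation, so no contradiction arises.

consistent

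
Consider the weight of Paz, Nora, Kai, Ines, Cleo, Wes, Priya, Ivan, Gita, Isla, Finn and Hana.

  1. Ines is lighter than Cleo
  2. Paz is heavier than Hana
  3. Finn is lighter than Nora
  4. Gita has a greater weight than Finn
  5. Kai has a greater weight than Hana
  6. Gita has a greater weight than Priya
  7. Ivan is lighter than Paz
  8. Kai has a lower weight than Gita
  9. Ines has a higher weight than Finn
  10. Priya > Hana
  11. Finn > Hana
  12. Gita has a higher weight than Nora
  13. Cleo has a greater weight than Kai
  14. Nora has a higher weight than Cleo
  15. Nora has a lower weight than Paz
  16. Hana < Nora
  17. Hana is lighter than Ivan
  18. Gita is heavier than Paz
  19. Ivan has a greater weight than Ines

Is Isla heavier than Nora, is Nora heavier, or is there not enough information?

Following every chain through Isla: nothing is chained to Isla.
Nora is not reached, and no chain runs the other way from Nora to Isla.
So the given relations leave the order of Isla and Nora undetermined.

undetermined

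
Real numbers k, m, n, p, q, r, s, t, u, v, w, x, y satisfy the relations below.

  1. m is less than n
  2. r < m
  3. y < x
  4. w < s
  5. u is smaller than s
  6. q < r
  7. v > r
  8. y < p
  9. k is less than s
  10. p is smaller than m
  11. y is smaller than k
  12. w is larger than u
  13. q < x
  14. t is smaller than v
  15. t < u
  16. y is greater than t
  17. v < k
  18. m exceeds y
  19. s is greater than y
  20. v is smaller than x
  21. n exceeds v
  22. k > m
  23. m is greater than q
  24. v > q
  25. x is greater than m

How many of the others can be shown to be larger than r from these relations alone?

The elements the relations force above r are v, m, x, n, k, s — no chain reaches any other.
That is 6.

6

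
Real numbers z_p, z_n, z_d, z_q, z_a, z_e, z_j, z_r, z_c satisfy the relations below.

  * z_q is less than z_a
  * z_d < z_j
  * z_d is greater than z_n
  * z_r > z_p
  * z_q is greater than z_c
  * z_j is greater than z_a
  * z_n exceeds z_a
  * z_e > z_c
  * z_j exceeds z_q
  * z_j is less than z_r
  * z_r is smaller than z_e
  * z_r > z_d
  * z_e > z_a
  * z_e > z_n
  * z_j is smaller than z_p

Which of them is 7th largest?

z_a

Piecing the relations together gives one ordering: z_c < z_q < z_a < z_n < z_d < z_j < z_p < z_r < z_e.
Counting 7 from the largest end gives z_a.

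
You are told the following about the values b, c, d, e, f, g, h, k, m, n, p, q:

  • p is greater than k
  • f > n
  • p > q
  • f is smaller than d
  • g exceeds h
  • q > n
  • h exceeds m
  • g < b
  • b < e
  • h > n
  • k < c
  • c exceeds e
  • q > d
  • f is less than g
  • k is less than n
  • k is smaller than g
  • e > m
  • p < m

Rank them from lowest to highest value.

Nothing is placed below k, so it is least; from there k < n; n < f; f < d; d < q; q < p; p < m; m < h; h < g; g < b; b < e; e < c, each given directly.

k < n < f < d < q < p < m < h < g < b < e < c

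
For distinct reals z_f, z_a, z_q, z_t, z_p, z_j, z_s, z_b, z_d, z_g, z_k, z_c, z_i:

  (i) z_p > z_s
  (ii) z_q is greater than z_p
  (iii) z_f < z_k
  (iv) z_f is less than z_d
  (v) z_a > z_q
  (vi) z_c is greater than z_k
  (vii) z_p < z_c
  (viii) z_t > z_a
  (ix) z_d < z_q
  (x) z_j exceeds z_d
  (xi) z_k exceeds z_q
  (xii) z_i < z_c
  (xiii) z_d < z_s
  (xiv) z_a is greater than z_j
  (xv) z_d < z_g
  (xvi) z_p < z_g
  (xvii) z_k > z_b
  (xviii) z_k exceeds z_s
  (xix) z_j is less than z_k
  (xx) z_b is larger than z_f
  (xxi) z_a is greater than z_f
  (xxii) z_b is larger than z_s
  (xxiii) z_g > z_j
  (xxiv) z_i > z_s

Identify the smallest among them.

z_f

Chaining upward from z_f: directly above it, z_d, z_b, z_k, z_a; then z_s, z_j, z_q, z_c, z_t, z_g; then z_p, z_i.
That covers every other element, and nothing is given below z_f, so z_f is the smallest.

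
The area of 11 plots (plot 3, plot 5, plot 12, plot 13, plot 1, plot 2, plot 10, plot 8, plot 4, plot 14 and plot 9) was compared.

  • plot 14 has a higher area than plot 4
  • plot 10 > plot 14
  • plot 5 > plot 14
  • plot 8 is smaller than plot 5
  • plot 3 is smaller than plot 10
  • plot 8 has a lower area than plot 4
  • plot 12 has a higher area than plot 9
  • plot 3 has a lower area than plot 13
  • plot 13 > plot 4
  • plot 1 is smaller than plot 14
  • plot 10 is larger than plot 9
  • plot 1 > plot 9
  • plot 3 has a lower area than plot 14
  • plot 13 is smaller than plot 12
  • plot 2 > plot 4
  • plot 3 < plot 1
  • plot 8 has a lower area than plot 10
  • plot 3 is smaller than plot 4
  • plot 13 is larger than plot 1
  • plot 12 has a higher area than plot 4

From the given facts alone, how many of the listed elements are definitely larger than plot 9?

The elements the relations force above plot 9 are plot 1, plot 14, plot 13, plot 5, plot 12, plot 10 — no chain reaches any other.
That is 6.

6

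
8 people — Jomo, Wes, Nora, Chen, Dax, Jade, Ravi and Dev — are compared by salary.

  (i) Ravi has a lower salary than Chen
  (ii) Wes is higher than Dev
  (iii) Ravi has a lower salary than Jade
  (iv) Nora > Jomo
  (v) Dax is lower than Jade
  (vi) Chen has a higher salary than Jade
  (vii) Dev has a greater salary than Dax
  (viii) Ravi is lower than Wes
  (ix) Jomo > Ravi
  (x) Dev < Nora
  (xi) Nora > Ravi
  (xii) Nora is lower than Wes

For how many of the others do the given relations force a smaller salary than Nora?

4

The elements the relations force below Nora are Dax, Dev, Ravi, Jomo — no chain reaches any other.
That is 4.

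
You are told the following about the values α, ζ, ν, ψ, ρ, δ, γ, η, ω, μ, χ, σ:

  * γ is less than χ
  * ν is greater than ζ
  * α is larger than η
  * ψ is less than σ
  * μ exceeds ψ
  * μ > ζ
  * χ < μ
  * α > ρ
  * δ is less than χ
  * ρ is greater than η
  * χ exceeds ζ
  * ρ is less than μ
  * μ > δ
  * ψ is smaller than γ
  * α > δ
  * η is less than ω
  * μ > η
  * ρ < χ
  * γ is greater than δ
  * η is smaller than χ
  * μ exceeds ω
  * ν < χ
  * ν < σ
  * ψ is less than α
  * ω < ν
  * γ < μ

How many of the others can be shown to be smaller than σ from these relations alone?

5

The elements the relations force below σ are η, ω, ζ, ψ, ν — no chain reaches any other.
That is 5.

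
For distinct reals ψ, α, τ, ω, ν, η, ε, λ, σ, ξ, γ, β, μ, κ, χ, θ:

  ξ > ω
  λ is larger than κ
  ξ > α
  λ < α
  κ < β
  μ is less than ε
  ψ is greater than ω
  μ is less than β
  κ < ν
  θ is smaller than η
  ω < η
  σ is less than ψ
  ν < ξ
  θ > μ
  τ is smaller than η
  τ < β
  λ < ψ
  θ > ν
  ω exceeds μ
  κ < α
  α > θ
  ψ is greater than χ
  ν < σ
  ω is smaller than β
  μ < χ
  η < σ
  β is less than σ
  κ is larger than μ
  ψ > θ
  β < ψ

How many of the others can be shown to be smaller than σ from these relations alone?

8

The elements the relations force below σ are μ, ω, κ, ν, τ, θ, β, η — no chain reaches any other.
That is 8.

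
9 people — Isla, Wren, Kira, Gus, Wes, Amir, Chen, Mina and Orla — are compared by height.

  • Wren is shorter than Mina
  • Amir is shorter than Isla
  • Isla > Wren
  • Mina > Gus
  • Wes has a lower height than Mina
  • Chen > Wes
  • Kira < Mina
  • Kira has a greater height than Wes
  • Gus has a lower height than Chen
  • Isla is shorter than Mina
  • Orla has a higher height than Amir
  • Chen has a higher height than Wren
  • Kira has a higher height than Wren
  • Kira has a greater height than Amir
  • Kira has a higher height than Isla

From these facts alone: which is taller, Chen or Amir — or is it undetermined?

undetermined

Following every chain through Amir: above Amir we get Orla, Isla, Kira, Mina.
Chen is not reached, and no chain runs the other way from Chen to Amir.
So the given relations leave the order of Amir and Chen undetermined.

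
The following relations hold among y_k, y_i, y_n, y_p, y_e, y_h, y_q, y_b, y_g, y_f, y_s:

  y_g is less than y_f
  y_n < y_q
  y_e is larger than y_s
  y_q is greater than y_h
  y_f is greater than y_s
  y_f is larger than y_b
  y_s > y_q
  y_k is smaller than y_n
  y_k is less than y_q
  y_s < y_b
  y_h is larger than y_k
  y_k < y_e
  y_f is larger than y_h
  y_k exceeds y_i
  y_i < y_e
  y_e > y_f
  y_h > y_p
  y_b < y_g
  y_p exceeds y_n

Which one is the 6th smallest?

y_q

The consecutive relations fix a unique order: y_i < y_k < y_n < y_p < y_h < y_q < y_s < y_b < y_g < y_f < y_e.
The 6th smallest is y_q.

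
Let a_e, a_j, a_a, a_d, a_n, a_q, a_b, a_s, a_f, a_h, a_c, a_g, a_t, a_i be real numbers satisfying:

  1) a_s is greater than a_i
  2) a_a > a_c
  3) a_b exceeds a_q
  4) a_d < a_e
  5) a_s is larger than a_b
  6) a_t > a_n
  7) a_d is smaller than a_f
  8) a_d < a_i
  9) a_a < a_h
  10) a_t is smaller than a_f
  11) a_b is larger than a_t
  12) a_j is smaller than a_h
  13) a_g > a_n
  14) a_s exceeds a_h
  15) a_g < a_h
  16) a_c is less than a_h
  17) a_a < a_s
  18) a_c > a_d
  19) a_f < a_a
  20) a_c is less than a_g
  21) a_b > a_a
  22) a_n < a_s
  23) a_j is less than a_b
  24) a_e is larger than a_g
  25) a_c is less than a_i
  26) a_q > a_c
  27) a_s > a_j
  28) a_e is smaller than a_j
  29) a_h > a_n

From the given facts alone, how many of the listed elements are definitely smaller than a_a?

5

The elements the relations force below a_a are a_d, a_n, a_c, a_t, a_f — no chain reaches any other.
That is 5.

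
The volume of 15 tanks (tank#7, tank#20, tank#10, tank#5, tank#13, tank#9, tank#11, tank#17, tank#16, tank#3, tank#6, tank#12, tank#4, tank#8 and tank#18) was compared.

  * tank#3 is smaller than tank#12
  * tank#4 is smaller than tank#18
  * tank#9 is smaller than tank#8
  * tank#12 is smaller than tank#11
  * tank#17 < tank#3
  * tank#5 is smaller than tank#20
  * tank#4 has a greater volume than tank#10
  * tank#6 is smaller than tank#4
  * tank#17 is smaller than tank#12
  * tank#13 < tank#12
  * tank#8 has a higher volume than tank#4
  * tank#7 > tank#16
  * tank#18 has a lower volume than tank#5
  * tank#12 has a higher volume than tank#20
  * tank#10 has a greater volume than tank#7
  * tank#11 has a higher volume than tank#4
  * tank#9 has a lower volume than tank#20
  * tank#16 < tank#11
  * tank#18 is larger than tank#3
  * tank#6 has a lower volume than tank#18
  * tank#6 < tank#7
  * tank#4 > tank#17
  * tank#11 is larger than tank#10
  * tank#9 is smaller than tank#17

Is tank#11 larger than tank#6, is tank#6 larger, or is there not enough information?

tank#11

tank#6 < tank#4 and tank#4 < tank#18 give tank#6 < tank#18.
Then tank#18 < tank#5 extends the chain to tank#5.
Then tank#5 < tank#20 extends the chain to tank#20.
Then tank#20 < tank#12 extends the chain to tank#12.
Then tank#12 < tank#11 extends the chain to tank#11.
So tank#11 is larger.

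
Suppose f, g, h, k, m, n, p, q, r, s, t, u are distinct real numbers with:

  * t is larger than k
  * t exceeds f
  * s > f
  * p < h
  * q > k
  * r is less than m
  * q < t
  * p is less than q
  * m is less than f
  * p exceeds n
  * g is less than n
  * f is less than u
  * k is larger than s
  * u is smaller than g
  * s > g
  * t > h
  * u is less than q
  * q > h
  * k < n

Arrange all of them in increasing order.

Each adjacent pair is fixed by a given relation: r < m; m < f; f < u; u < g; g < s; s < k; k < n; n < p; p < h; h < q; q < t. Chaining them end to end gives the full order.

r < m < f < u < g < s < k < n < p < h < q < t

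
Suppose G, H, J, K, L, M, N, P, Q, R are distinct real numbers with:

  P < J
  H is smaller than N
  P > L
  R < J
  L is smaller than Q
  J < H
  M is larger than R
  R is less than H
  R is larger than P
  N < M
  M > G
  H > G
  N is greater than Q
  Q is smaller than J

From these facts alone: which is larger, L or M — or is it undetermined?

M

L < Q < J < H < N < M, by transitivity through Q, J, H, N.
So M is larger.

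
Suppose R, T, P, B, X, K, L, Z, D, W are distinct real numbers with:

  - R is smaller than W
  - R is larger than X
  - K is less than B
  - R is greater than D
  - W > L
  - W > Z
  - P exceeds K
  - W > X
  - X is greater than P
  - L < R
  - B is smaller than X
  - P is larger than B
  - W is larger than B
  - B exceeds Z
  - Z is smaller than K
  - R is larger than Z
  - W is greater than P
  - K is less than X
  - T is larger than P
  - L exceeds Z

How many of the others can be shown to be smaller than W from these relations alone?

From W the given relations immediately reach Z, L, B, P, X, R.
From those, D, K — 8 in total.
Nothing else is reachable below W; 8 in all.

8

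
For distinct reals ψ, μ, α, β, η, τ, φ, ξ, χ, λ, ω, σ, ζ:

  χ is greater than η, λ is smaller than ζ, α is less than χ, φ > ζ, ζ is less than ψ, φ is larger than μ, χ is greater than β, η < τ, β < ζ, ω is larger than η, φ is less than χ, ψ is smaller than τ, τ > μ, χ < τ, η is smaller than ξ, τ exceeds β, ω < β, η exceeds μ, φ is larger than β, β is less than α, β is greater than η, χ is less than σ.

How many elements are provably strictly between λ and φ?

Chaining upward from λ reaches: ζ, ψ, χ, τ, σ.
Chaining downward from φ reaches: μ, η, ω, β, ζ.
Strictly between λ and φ are those in both lists: ζ — 1 element.

1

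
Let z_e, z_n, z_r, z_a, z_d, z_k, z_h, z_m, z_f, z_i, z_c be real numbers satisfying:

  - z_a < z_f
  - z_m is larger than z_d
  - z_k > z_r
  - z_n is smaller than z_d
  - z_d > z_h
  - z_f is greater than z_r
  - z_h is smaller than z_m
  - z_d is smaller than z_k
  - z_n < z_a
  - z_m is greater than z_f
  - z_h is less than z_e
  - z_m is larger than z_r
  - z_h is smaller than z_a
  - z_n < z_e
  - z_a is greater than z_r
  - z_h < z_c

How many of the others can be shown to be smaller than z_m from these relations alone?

6

From z_m the given relations immediately reach z_r, z_h, z_d, z_f.
From those, z_n, z_a — 6 in total.
Nothing else is reachable below z_m; 6 in all.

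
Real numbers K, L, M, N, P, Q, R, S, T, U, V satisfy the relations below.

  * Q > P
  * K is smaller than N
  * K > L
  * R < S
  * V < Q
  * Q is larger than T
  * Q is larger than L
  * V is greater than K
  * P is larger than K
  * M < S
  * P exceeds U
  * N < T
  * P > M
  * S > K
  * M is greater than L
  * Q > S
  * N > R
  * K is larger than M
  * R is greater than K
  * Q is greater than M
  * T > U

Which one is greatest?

Q

Chaining downward from Q: directly below it, L, M, V, S, T, P; then K, U, R, N.
That covers every other element, and nothing is given above Q, so Q is the greatest.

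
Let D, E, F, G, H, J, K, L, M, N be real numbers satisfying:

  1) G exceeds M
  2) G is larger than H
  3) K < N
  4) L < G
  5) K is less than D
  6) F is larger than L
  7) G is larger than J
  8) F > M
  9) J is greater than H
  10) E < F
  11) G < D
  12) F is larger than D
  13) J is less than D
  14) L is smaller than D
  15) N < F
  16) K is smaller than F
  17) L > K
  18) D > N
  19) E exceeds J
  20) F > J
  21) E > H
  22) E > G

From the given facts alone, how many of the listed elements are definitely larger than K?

Directly above K: N, L, D, F.
One step further: G (5 so far).
One step further: E (6 so far).
Nothing else is reachable above K; 6 in all.

6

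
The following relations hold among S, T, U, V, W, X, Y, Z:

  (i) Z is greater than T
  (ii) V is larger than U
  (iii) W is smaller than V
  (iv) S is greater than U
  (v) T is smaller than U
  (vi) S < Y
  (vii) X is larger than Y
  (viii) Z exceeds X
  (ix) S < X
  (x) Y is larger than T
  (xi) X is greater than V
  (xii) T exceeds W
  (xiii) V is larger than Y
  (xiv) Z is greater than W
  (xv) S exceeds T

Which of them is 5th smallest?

Chaining the given pairs: W < T < U < S < Y < V < X < Z.
Counting 5 from the smallest end gives Y.

Y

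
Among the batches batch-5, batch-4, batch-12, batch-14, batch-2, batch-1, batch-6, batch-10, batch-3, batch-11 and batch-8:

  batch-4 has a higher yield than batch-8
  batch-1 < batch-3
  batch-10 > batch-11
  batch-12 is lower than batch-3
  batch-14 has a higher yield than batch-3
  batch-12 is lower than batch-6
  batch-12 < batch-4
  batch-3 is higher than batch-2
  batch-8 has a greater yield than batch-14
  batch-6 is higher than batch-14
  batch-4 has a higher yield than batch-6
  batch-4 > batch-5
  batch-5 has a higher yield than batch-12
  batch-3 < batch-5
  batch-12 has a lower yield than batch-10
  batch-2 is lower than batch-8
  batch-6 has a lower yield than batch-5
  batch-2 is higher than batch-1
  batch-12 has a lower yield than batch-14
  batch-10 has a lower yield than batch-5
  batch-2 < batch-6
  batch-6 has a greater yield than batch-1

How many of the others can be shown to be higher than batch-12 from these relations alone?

The elements the relations force above batch-12 are batch-10, batch-3, batch-14, batch-6, batch-8, batch-5, batch-4 — no chain reaches any other.
That is 7.

7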